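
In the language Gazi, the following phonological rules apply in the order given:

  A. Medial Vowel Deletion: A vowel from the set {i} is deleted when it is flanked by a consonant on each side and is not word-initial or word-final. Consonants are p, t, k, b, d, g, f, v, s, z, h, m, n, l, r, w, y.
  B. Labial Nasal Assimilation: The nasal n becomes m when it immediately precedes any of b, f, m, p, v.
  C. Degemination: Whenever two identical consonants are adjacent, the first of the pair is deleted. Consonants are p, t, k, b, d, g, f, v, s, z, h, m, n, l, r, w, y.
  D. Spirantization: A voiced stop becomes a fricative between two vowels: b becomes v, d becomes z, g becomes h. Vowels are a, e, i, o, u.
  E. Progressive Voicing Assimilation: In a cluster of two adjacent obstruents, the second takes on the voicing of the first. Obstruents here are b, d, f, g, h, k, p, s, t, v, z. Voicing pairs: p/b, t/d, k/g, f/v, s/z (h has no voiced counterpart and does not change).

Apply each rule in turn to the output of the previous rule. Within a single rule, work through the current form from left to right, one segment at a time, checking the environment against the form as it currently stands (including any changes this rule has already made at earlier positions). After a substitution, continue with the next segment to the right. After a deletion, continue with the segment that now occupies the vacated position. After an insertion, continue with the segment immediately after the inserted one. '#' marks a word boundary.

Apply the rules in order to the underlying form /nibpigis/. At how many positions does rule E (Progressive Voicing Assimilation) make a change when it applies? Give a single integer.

A Medial Vowel Deletion: [nibpigis] → [nbpgs]
B Labial Nasal Assimilation: [nbpgs] → [mbpgs]
C Degemination: no change — [mbpgs]
D Spirantization: no change — [mbpgs]
E Progressive Voicing Assimilation: [mbpgs] → [mbbgz]
Rule E changed 2 position(s).

2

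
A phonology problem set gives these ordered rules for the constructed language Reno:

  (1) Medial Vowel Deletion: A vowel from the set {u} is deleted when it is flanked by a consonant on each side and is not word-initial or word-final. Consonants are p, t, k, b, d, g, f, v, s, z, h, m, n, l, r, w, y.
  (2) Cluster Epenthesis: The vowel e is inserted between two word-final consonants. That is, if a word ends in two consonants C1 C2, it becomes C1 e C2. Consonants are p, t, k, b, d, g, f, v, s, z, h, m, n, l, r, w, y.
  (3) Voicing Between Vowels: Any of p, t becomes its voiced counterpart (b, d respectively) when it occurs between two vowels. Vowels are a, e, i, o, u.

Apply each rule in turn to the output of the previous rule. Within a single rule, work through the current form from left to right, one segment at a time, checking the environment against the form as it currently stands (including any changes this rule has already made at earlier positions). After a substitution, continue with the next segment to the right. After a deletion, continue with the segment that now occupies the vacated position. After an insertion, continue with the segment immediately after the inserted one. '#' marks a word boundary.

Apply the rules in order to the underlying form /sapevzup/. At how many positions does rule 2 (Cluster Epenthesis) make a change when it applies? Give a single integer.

(1) Medial Vowel Deletion: [sapevzup] → [sapevzp]
(2) Cluster Epenthesis: [sapevzp] → [sapevzep]
(3) Voicing Between Vowels: [sapevzep] → [sabevzep]
Rule 2 changed 1 position(s).

1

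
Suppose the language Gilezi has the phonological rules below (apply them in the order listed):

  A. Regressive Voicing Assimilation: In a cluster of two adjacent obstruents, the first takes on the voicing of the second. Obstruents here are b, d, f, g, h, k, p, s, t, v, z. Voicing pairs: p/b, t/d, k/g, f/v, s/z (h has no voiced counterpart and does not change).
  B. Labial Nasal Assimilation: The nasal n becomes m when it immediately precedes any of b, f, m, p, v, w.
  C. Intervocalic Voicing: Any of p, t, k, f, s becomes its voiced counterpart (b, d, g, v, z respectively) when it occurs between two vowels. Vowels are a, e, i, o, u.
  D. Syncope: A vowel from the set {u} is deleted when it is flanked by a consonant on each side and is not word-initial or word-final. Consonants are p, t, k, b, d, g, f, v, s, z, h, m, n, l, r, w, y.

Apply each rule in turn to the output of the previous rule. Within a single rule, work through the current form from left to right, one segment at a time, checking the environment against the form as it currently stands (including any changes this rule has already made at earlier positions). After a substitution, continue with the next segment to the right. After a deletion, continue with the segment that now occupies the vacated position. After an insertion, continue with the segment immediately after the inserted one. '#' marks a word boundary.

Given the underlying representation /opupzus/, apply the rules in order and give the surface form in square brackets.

[obbzs]

A Regressive Voicing Assimilation: [opupzus] → [opubzus]
B Labial Nasal Assimilation: no change — [opubzus]
C Intervocalic Voicing: [opubzus] → [obubzus]
D Syncope: [obubzus] → [obbzs]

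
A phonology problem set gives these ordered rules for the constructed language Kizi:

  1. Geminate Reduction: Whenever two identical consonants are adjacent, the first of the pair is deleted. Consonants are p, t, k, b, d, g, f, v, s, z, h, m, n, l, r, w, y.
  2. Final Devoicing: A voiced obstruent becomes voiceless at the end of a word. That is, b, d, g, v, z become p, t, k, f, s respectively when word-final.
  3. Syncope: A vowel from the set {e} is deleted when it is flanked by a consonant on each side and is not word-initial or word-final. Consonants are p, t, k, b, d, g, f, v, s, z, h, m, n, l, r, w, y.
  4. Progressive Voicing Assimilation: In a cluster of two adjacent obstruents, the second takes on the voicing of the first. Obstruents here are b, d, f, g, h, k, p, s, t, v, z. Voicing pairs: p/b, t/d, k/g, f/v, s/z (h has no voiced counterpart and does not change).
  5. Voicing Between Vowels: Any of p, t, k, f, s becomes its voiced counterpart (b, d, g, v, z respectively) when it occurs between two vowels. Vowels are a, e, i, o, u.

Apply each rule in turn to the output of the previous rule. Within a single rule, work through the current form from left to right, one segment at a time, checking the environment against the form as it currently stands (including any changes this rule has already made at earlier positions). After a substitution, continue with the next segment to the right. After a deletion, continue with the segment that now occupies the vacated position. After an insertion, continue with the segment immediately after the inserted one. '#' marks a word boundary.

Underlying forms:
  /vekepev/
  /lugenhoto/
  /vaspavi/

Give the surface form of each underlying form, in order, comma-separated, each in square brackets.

[vgbv], [lugnhodo], [vaspavi]

/vekepev/:
  1 Geminate Reduction: no change — [vekepev]
  2 Final Devoicing: [vekepev] → [vekepef]
  3 Syncope: [vekepef] → [vkpf]
  4 Progressive Voicing Assimilation: [vkpf] → [vgbv]
  5 Voicing Between Vowels: no change — [vgbv]
/lugenhoto/:
  1 Geminate Reduction: no change — [lugenhoto]
  2 Final Devoicing: no change — [lugenhoto]
  3 Syncope: [lugenhoto] → [lugnhoto]
  4 Progressive Voicing Assimilation: no change — [lugnhoto]
  5 Voicing Between Vowels: [lugnhoto] → [lugnhodo]
/vaspavi/:
  1 Geminate Reduction: no change — [vaspavi]
  2 Final Devoicing: no change — [vaspavi]
  3 Syncope: no change — [vaspavi]
  4 Progressive Voicing Assimilation: no change — [vaspavi]
  5 Voicing Between Vowels: no change — [vaspavi]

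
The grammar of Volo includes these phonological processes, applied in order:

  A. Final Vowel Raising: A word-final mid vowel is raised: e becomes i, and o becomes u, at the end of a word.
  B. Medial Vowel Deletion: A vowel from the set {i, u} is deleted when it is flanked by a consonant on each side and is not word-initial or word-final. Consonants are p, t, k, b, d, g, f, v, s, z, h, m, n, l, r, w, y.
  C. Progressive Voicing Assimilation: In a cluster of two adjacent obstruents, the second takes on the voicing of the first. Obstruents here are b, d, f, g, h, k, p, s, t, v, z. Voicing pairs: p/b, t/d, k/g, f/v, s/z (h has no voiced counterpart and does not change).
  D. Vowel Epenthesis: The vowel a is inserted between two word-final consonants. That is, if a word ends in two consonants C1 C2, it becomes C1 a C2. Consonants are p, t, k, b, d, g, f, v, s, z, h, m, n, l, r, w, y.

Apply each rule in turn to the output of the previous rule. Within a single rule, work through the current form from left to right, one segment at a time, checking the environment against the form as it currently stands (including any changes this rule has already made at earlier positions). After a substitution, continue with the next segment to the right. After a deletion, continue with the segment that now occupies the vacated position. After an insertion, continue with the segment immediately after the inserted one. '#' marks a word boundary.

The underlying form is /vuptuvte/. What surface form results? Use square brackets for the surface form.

A Final Vowel Raising: [vuptuvte] → [vuptuvti]
B Medial Vowel Deletion: [vuptuvti] → [vptvti]
C Progressive Voicing Assimilation: [vptvti] → [vbdvdi]
D Vowel Epenthesis: no change — [vbdvdi]

[vbdvdi]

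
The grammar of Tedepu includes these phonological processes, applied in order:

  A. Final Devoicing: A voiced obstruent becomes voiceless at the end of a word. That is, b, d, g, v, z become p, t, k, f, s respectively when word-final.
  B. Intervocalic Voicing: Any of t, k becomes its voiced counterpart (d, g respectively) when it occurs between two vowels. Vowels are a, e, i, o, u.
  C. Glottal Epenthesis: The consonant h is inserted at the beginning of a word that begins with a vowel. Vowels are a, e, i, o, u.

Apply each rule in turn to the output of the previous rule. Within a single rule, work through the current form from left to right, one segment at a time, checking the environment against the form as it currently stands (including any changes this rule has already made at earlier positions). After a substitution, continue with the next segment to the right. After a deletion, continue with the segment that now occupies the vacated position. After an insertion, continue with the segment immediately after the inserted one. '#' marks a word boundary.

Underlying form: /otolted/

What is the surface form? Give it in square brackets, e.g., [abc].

[hodoltet]

A Final Devoicing: [otolted] → [otoltet]
B Intervocalic Voicing: [otoltet] → [odoltet]
C Glottal Epenthesis: [odoltet] → [hodoltet]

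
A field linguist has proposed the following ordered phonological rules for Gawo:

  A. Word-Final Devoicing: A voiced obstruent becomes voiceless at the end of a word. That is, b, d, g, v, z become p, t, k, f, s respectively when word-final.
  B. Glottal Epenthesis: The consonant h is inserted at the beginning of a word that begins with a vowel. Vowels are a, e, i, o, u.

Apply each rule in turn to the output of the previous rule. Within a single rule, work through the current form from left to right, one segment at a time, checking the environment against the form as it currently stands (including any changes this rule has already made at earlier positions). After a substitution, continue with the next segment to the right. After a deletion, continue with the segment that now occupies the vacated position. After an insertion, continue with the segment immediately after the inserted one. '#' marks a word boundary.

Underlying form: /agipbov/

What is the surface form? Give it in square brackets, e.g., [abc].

A Word-Final Devoicing: [agipbov] → [agipbof]
B Glottal Epenthesis: [agipbof] → [hagipbof]

[hagipbof]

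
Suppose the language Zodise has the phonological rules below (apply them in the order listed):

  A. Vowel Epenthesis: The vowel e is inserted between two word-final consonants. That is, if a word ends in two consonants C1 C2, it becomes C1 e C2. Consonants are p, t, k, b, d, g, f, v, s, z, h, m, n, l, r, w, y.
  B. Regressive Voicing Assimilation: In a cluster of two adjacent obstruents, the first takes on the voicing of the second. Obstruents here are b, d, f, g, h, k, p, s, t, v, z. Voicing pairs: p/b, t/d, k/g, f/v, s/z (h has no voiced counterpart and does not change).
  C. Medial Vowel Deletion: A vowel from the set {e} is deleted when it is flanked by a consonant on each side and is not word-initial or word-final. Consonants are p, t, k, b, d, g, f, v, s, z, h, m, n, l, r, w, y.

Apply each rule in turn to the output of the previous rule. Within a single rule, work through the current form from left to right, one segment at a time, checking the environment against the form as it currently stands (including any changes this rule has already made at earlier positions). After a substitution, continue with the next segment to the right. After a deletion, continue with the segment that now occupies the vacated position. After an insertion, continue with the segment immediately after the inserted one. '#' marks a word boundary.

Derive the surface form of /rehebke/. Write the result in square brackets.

[rhpke]

A Vowel Epenthesis: no change — [rehebke]
B Regressive Voicing Assimilation: [rehebke] → [rehepke]
C Medial Vowel Deletion: [rehepke] → [rhpke]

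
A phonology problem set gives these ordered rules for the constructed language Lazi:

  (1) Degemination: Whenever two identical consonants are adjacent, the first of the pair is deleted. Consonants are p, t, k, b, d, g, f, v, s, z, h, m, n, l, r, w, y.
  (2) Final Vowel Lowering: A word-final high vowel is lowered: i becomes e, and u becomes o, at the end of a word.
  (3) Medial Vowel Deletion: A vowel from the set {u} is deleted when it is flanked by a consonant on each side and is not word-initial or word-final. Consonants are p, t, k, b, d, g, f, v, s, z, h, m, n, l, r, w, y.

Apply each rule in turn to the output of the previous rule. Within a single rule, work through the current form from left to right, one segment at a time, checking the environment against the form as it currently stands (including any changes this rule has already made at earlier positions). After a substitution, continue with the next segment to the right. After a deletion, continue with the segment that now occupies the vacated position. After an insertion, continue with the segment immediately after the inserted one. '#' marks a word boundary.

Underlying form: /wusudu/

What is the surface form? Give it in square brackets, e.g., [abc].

[wsdo]

(1) Degemination: no change — [wusudu]
(2) Final Vowel Lowering: [wusudu] → [wusudo]
(3) Medial Vowel Deletion: [wusudo] → [wsdo]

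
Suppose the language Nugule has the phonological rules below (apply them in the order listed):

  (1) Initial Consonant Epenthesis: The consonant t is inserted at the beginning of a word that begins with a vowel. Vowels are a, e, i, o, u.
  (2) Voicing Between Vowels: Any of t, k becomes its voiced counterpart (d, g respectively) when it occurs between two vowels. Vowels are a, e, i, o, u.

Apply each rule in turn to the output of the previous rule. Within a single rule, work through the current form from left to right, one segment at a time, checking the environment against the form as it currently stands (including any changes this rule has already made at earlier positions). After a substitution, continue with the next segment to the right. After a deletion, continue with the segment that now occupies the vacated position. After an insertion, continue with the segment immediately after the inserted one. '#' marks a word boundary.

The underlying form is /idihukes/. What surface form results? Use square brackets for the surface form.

[tidihuges]

(1) Initial Consonant Epenthesis: [idihukes] → [tidihukes]
(2) Voicing Between Vowels: [tidihukes] → [tidihuges]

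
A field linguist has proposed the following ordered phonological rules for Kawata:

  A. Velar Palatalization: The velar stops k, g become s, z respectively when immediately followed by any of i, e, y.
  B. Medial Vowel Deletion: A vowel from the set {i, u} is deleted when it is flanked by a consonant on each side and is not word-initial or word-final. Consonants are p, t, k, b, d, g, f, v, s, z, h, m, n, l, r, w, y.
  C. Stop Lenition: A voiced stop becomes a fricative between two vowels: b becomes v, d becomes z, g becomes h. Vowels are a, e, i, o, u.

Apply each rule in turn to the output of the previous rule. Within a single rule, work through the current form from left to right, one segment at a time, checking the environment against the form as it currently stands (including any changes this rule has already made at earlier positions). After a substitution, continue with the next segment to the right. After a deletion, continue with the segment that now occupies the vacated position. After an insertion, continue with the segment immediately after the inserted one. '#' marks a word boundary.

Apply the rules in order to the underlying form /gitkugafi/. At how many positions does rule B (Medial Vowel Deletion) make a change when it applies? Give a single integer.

A Velar Palatalization: [gitkugafi] → [zitkugafi]
B Medial Vowel Deletion: [zitkugafi] → [ztkgafi]
C Stop Lenition: no change — [ztkgafi]
Rule B changed 2 position(s).

2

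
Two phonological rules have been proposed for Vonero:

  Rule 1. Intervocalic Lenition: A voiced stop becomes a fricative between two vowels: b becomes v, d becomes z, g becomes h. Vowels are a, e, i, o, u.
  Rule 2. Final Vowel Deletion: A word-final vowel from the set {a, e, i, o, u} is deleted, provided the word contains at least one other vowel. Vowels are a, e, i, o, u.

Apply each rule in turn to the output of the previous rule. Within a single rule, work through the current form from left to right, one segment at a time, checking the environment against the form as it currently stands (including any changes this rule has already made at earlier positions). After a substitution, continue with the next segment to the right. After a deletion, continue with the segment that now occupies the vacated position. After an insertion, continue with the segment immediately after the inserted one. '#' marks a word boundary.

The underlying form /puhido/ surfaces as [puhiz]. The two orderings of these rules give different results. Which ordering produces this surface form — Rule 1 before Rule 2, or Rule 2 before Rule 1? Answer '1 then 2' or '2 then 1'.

Order 1 then 2:
  1 Intervocalic Lenition: [puhido] → [puhizo]
  2 Final Vowel Deletion: [puhizo] → [puhiz]
  result: [puhiz]
Order 2 then 1:
  2 Final Vowel Deletion: [puhido] → [puhid]
  1 Intervocalic Lenition: no change — [puhid]
  result: [puhid]

1 then 2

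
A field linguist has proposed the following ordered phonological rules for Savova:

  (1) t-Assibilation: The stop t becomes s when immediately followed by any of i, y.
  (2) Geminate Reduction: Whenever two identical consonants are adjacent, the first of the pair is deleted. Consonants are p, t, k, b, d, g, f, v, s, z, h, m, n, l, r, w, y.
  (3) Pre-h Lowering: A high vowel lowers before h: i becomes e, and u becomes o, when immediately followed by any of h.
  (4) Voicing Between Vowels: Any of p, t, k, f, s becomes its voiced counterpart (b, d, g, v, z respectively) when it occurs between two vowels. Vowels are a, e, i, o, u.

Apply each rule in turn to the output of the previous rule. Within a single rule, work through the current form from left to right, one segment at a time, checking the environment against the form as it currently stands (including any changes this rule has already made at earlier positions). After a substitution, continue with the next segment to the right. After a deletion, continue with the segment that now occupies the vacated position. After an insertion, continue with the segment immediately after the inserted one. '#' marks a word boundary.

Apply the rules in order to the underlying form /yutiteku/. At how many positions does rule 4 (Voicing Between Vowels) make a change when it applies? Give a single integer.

(1) t-Assibilation: [yutiteku] → [yusiteku]
(2) Geminate Reduction: no change — [yusiteku]
(3) Pre-h Lowering: no change — [yusiteku]
(4) Voicing Between Vowels: [yusiteku] → [yuzidegu]
Rule 4 changed 3 position(s).

3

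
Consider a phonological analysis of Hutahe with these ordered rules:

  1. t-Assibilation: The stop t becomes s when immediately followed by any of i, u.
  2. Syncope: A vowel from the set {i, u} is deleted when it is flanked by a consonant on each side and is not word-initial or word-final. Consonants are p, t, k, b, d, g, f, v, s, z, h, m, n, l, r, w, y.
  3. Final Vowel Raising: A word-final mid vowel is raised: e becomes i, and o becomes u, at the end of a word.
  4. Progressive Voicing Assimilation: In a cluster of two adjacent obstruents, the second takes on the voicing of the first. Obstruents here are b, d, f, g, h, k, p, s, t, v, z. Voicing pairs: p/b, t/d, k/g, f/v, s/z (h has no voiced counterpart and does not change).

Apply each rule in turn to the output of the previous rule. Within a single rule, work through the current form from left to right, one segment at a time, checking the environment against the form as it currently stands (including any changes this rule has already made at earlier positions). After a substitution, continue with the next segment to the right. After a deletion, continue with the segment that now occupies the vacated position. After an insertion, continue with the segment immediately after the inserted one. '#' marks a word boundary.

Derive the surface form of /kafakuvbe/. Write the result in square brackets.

1 t-Assibilation: no change — [kafakuvbe]
2 Syncope: [kafakuvbe] → [kafakvbe]
3 Final Vowel Raising: [kafakvbe] → [kafakvbi]
4 Progressive Voicing Assimilation: [kafakvbi] → [kafakfpi]

[kafakfpi]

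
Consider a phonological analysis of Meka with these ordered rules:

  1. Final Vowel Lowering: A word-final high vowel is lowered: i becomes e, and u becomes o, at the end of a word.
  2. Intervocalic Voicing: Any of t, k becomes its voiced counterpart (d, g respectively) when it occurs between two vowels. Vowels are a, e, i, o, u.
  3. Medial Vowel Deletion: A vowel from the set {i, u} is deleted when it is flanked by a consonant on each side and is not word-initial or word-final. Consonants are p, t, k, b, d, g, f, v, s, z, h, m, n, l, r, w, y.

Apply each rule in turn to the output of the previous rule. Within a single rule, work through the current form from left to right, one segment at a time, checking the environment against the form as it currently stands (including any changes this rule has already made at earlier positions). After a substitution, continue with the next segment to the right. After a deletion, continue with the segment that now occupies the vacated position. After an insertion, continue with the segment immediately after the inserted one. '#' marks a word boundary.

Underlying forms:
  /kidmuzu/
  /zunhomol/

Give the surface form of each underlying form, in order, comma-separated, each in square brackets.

/kidmuzu/:
  1 Final Vowel Lowering: [kidmuzu] → [kidmuzo]
  2 Intervocalic Voicing: no change — [kidmuzo]
  3 Medial Vowel Deletion: [kidmuzo] → [kdmzo]
/zunhomol/:
  1 Final Vowel Lowering: no change — [zunhomol]
  2 Intervocalic Voicing: no change — [zunhomol]
  3 Medial Vowel Deletion: [zunhomol] → [znhomol]

[kdmzo], [znhomol]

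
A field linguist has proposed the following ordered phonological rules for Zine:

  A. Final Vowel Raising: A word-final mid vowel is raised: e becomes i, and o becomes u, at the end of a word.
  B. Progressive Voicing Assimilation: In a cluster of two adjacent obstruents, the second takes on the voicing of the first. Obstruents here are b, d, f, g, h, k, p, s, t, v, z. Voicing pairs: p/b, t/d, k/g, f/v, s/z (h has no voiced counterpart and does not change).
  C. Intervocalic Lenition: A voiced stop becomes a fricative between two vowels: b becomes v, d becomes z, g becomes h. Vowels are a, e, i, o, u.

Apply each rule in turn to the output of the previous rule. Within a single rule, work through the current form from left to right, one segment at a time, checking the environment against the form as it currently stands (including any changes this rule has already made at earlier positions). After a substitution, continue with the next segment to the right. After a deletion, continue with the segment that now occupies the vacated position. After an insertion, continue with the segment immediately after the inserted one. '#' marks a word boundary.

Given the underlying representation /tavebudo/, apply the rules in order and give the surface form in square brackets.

A Final Vowel Raising: [tavebudo] → [tavebudu]
B Progressive Voicing Assimilation: no change — [tavebudu]
C Intervocalic Lenition: [tavebudu] → [tavevuzu]

[tavevuzu]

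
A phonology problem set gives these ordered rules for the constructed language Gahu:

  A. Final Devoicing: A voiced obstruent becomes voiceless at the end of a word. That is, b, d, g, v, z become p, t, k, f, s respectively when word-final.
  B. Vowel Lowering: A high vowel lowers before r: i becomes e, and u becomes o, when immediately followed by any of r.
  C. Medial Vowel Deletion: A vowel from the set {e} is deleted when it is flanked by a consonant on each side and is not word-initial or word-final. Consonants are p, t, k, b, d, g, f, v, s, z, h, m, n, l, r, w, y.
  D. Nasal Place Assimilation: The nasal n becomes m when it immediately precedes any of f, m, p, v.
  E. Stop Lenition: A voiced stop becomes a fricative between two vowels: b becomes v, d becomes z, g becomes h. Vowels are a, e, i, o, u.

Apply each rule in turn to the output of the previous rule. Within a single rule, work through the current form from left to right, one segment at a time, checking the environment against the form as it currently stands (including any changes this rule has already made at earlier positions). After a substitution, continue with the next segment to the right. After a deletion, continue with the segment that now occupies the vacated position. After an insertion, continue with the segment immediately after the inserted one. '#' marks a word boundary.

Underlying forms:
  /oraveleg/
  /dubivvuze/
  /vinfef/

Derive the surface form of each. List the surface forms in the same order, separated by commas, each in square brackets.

[oravlk], [duvivvuze], [vimff]

/oraveleg/:
  A Final Devoicing: [oraveleg] → [oravelek]
  B Vowel Lowering: no change — [oravelek]
  C Medial Vowel Deletion: [oravelek] → [oravlk]
  D Nasal Place Assimilation: no change — [oravlk]
  E Stop Lenition: no change — [oravlk]
/dubivvuze/:
  A Final Devoicing: no change — [dubivvuze]
  B Vowel Lowering: no change — [dubivvuze]
  C Medial Vowel Deletion: no change — [dubivvuze]
  D Nasal Place Assimilation: no change — [dubivvuze]
  E Stop Lenition: [dubivvuze] → [duvivvuze]
/vinfef/:
  A Final Devoicing: no change — [vinfef]
  B Vowel Lowering: no change — [vinfef]
  C Medial Vowel Deletion: [vinfef] → [vinff]
  D Nasal Place Assimilation: [vinff] → [vimff]
  E Stop Lenition: no change — [vimff]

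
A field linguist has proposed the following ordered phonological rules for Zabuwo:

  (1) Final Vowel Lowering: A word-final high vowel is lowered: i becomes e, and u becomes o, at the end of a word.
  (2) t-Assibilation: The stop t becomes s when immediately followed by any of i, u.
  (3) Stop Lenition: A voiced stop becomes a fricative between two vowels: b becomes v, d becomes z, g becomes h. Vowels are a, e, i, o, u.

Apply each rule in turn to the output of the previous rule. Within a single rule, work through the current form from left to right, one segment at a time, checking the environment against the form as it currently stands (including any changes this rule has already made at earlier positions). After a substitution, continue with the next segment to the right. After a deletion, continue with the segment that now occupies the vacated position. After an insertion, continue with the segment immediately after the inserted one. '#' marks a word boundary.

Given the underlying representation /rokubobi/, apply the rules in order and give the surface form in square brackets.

[rokuvove]

(1) Final Vowel Lowering: [rokubobi] → [rokubobe]
(2) t-Assibilation: no change — [rokubobe]
(3) Stop Lenition: [rokubobe] → [rokuvove]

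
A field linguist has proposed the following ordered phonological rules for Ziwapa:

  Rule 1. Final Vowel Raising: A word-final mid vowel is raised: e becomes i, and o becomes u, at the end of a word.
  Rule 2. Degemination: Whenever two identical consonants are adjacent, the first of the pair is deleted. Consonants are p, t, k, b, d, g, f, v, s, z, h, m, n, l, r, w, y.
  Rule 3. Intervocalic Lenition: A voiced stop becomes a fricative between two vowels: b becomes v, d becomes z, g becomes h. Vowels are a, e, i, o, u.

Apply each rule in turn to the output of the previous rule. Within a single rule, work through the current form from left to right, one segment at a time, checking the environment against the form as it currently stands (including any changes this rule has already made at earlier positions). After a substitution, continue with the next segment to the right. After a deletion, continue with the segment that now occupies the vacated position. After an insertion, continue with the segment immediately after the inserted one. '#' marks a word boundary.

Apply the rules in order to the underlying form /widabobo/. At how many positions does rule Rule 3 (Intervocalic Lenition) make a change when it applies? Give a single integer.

3

Rule 1 Final Vowel Raising: [widabobo] → [widabobu]
Rule 2 Degemination: no change — [widabobu]
Rule 3 Intervocalic Lenition: [widabobu] → [wizavovu]
Rule Rule 3 changed 3 position(s).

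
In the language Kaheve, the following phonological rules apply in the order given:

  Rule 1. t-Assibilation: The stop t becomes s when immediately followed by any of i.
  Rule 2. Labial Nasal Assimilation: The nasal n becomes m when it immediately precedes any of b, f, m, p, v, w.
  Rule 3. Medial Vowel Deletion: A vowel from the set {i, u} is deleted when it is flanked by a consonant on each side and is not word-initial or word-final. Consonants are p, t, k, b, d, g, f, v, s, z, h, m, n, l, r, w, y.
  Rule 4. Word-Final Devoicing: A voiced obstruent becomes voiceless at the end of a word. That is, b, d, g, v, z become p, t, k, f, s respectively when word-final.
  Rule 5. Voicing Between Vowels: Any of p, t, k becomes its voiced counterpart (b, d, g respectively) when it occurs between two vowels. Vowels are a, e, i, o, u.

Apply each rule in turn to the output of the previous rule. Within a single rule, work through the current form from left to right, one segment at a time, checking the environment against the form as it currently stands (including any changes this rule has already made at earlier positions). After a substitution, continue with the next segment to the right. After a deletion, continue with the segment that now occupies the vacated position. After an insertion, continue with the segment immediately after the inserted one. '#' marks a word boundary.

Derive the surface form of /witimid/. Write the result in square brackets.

[wsmt]

Rule 1 t-Assibilation: [witimid] → [wisimid]
Rule 2 Labial Nasal Assimilation: no change — [wisimid]
Rule 3 Medial Vowel Deletion: [wisimid] → [wsmd]
Rule 4 Word-Final Devoicing: [wsmd] → [wsmt]
Rule 5 Voicing Between Vowels: no change — [wsmt]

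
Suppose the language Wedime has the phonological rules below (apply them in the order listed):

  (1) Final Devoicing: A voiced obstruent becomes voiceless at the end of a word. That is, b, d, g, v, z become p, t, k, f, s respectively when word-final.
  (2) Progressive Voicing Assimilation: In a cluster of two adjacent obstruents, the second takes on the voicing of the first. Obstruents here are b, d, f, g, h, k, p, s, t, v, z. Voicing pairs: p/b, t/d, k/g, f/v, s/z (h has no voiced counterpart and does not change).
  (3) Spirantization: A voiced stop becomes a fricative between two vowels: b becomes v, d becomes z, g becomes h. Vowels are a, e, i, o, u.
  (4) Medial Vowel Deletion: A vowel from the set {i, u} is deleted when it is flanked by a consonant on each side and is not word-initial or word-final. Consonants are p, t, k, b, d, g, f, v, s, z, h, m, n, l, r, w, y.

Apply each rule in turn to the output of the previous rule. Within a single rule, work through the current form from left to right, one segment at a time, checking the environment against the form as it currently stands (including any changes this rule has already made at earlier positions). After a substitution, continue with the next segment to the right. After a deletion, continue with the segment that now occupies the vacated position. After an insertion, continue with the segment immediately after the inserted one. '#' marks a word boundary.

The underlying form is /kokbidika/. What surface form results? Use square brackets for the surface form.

[kokpzka]

(1) Final Devoicing: no change — [kokbidika]
(2) Progressive Voicing Assimilation: [kokbidika] → [kokpidika]
(3) Spirantization: [kokpidika] → [kokpizika]
(4) Medial Vowel Deletion: [kokpizika] → [kokpzka]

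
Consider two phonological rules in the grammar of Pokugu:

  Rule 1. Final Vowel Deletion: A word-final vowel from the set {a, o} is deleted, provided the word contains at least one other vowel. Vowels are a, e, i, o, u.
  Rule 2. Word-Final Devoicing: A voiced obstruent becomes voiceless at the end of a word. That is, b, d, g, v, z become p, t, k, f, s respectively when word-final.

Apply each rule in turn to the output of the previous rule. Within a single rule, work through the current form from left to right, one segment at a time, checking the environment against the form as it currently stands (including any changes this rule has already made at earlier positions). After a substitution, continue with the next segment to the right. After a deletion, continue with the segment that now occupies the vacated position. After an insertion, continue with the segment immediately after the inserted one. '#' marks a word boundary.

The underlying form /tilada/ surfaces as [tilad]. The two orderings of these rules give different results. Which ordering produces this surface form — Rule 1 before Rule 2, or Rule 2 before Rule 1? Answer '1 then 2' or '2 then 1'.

2 then 1

Order 1 then 2:
  1 Final Vowel Deletion: [tilada] → [tilad]
  2 Word-Final Devoicing: [tilad] → [tilat]
  result: [tilat]
Order 2 then 1:
  2 Word-Final Devoicing: no change — [tilada]
  1 Final Vowel Deletion: [tilada] → [tilad]
  result: [tilad]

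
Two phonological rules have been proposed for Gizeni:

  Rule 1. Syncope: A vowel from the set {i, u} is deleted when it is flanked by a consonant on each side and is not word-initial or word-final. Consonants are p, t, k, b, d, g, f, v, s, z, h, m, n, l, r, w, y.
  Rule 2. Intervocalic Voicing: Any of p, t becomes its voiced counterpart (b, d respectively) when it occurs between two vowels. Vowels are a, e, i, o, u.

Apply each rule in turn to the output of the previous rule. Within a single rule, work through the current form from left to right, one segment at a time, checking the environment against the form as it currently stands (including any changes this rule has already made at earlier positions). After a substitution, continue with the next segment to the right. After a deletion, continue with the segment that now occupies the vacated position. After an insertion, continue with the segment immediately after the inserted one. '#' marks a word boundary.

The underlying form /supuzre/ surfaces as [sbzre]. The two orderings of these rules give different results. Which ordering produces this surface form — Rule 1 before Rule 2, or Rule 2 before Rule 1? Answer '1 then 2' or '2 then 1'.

2 then 1

Order 1 then 2:
  1 Syncope: [supuzre] → [spzre]
  2 Intervocalic Voicing: no change — [spzre]
  result: [spzre]
Order 2 then 1:
  2 Intervocalic Voicing: [supuzre] → [subuzre]
  1 Syncope: [subuzre] → [sbzre]
  result: [sbzre]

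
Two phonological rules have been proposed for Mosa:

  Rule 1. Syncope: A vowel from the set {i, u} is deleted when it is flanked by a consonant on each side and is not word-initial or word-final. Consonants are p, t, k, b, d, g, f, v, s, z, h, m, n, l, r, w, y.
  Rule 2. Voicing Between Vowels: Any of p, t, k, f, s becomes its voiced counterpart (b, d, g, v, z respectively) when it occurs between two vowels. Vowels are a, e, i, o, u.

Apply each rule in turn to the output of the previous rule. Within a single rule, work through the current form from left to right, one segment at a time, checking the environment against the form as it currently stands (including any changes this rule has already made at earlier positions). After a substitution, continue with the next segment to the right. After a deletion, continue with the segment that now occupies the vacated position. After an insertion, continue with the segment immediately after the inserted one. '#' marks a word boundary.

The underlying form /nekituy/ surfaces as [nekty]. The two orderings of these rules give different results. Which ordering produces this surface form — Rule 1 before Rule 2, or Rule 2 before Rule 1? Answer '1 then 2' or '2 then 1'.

Order 1 then 2:
  1 Syncope: [nekituy] → [nekty]
  2 Voicing Between Vowels: no change — [nekty]
  result: [nekty]
Order 2 then 1:
  2 Voicing Between Vowels: [nekituy] → [negiduy]
  1 Syncope: [negiduy] → [negdy]
  result: [negdy]

1 then 2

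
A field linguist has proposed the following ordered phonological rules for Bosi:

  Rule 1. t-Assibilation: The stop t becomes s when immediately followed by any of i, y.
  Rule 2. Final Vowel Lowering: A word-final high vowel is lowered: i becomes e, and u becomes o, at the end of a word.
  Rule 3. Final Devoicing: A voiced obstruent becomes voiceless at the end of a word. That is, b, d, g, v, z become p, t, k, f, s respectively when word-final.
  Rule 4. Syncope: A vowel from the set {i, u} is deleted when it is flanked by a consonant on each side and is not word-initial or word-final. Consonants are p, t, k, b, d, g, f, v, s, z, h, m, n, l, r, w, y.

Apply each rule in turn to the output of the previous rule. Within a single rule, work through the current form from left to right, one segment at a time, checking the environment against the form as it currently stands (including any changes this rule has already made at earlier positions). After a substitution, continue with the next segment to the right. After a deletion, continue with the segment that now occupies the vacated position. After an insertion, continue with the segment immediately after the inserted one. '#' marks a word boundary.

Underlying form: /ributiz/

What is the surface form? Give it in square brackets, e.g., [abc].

Rule 1 t-Assibilation: [ributiz] → [ribusiz]
Rule 2 Final Vowel Lowering: no change — [ribusiz]
Rule 3 Final Devoicing: [ribusiz] → [ribusis]
Rule 4 Syncope: [ribusis] → [rbss]

[rbss]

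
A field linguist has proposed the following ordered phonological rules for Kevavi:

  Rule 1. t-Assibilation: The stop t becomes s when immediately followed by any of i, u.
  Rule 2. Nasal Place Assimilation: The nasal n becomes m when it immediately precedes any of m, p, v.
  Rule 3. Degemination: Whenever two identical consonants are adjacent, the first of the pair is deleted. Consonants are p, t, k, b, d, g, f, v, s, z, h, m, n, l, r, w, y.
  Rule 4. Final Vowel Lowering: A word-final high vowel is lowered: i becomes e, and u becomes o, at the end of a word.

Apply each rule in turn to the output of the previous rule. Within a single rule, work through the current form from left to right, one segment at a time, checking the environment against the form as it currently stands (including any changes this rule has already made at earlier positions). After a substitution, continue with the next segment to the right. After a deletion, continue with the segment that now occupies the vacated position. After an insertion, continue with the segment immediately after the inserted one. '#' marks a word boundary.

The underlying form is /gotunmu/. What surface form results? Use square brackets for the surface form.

Rule 1 t-Assibilation: [gotunmu] → [gosunmu]
Rule 2 Nasal Place Assimilation: [gosunmu] → [gosummu]
Rule 3 Degemination: [gosummu] → [gosumu]
Rule 4 Final Vowel Lowering: [gosumu] → [gosumo]

[gosumo]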